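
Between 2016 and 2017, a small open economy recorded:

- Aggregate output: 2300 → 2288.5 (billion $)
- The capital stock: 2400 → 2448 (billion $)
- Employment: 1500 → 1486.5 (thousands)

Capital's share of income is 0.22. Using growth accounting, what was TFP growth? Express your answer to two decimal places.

-0.24%

Aggregate output growth = (2288.5 − 2300) / 2300 = -0.5%.
The capital stock growth = (2448 − 2400) / 2400 = 2%.
Employment growth = (1486.5 − 1500) / 1500 = -0.9%.
Labor's share = 1 − 0.22 = 0.78.
The capital stock: 0.22 × 2 = 0.44 pp.
Employment: 0.78 × (-0.9) = -0.702 pp.
TFP growth = -0.5 + 0.262 = -0.238%.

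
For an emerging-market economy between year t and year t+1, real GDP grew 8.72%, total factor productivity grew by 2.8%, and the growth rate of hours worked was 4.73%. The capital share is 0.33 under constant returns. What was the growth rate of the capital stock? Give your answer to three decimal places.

Labor's share = 1 − 0.33 = 0.67.
gY = gA + 0.67×4.73 + 0.33×g.
0.33×g = 8.72 − 2.8 − 3.1691 = 2.7509.
g = 2.7509 / 0.33 = 8.33606%.

The capital stock grew 8.336%.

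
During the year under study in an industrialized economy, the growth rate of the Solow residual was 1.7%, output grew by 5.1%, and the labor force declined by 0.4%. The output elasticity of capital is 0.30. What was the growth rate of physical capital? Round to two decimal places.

12.27%

Labor's share = 1 − 0.3 = 0.7.
gY = gA + 0.7×(-0.4) + 0.3×g.
0.3×g = 5.1 − 1.7 + 0.28 = 3.68.
g = 3.68 / 0.3 = 12.2667%.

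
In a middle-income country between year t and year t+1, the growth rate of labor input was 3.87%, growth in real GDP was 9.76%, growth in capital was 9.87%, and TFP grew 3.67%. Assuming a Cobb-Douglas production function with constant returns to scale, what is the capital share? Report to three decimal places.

α = 0.370

gY = gA + α·gK + (1−α)·gL, so gY − gA − gL = α(gK − gL).
9.76 − 3.67 − 3.87 = α × (9.87 − 3.87).
2.22 = 6 α, so α = 0.37.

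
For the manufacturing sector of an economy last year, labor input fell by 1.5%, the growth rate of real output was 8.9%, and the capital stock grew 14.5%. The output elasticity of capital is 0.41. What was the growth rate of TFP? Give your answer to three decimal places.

TFP grew 3.840%.

Labor's share = 1 − 0.41 = 0.59.
The capital stock: 0.41 × 14.5 = 5.945 pp.
Labor input: 0.59 × (-1.5) = -0.885 pp.
TFP growth = 8.9 − 5.06 = 3.84%.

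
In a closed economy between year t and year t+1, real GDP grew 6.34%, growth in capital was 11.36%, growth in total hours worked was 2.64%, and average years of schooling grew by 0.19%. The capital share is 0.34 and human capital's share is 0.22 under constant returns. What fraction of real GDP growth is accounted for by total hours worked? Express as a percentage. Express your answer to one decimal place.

Labor's share = 1 − 0.34 − 0.22 = 0.44.
Total hours worked contributed 0.44 × 2.64 = 1.1616 pp.
Share of growth = 1.1616 / 6.34 × 100 = 18.322%.

18.3%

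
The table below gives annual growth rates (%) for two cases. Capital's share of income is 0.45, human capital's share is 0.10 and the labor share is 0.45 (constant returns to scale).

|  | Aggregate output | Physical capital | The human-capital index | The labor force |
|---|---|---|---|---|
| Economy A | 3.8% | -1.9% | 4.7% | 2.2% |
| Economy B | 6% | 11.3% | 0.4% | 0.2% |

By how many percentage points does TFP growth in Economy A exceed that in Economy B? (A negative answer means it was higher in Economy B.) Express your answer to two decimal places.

2.41 percentage points

Labor's share = 1 − 0.45 − 0.1 = 0.45.
Economy A: TFP = 3.8 + 0.855 − 0.47 − 0.99 = 3.195%.
Economy B: TFP = 6 − 5.085 − 0.04 − 0.09 = 0.785%.
Difference = 3.195 − (0.785) = 2.41 pp.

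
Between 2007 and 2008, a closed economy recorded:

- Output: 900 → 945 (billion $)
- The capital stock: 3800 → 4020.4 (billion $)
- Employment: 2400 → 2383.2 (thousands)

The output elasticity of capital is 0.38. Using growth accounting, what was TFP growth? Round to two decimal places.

Output growth = (945 − 900) / 900 = 5%.
The capital stock growth = (4020.4 − 3800) / 3800 = 5.8%.
Employment growth = (2383.2 − 2400) / 2400 = -0.7%.
Labor's share = 1 − 0.38 = 0.62.
The capital stock: 0.38 × 5.8 = 2.204 pp.
Employment: 0.62 × (-0.7) = -0.434 pp.
TFP growth = 5 − 1.77 = 3.23%.

3.23%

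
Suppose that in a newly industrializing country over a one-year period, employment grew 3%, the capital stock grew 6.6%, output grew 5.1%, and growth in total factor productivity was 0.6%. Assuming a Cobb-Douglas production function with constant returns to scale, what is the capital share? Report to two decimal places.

0.42

gY = gA + α·gK + (1−α)·gL, so gY − gA − gL = α(gK − gL).
5.1 − 0.6 − 3 = α × (6.6 − 3).
1.5 = 3.6 α, so α = 0.4167.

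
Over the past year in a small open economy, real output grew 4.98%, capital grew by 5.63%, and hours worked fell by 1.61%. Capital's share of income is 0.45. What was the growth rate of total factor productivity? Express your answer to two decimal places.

Total factor productivity growth was 3.33%.

Labor's share = 1 − 0.45 = 0.55.
Capital: 0.45 × 5.63 = 2.5335 pp.
Hours worked: 0.55 × (-1.61) = -0.8855 pp.
TFP growth = 4.98 − 1.648 = 3.332%.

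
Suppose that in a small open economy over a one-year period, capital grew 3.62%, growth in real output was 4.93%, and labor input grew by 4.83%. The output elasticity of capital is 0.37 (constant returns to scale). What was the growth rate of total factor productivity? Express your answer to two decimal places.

Labor's share = 1 − 0.37 = 0.63.
Capital: 0.37 × 3.62 = 1.3394 pp.
Labor input: 0.63 × 4.83 = 3.0429 pp.
TFP growth = 4.93 − 4.3823 = 0.5477%.

0.55%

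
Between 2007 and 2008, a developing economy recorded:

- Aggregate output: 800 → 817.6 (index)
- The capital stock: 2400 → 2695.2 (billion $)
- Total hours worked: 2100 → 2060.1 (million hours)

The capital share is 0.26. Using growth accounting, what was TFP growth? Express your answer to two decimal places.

Aggregate output growth = (817.6 − 800) / 800 = 2.2%.
The capital stock growth = (2695.2 − 2400) / 2400 = 12.3%.
Total hours worked growth = (2060.1 − 2100) / 2100 = -1.9%.
Labor's share = 1 − 0.26 = 0.74.
The capital stock: 0.26 × 12.3 = 3.198 pp.
Total hours worked: 0.74 × (-1.9) = -1.406 pp.
TFP growth = 2.2 − 1.792 = 0.408%.

0.41%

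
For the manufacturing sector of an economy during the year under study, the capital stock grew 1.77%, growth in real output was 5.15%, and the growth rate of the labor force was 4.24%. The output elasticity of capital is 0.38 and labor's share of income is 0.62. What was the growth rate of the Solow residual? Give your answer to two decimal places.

The Solow residual growth was 1.85%.

Labor's share = 1 − 0.38 = 0.62.
The capital stock: 0.38 × 1.77 = 0.6726 pp.
The labor force: 0.62 × 4.24 = 2.6288 pp.
TFP growth = 5.15 − 3.3014 = 1.8486%.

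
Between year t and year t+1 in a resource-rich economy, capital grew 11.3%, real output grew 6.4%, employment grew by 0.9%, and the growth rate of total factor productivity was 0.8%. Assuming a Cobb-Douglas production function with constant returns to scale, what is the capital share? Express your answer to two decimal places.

α = 0.45

gY = gA + α·gK + (1−α)·gL, so gY − gA − gL = α(gK − gL).
6.4 − 0.8 − 0.9 = α × (11.3 − 0.9).
4.7 = 10.4 α, so α = 0.4519.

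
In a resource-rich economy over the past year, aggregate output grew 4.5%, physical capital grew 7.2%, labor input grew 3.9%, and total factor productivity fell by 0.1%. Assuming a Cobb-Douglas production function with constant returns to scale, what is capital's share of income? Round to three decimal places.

α = 0.212

gY = gA + α·gK + (1−α)·gL, so gY − gA − gL = α(gK − gL).
4.5 + 0.1 − 3.9 = α × (7.2 − 3.9).
0.7 = 3.3 α, so α = 0.21212.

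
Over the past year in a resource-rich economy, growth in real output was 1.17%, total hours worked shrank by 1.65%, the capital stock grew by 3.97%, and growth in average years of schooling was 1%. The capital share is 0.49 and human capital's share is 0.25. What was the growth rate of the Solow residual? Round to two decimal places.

Labor's share = 1 − 0.49 − 0.25 = 0.26.
The capital stock: 0.49 × 3.97 = 1.9453 pp.
Average years of schooling: 0.25 × 1 = 0.25 pp.
Total hours worked: 0.26 × (-1.65) = -0.429 pp.
TFP growth = 1.17 − 1.7663 = -0.5963%.

-0.60%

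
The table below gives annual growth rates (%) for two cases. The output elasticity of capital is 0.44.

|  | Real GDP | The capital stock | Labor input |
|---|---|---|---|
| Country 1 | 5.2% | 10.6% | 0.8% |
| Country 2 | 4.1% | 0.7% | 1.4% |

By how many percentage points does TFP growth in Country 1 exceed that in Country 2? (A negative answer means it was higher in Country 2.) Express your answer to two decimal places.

Labor's share = 1 − 0.44 = 0.56.
Country 1: TFP = 5.2 − 4.664 − 0.448 = 0.088%.
Country 2: TFP = 4.1 − 0.308 − 0.784 = 3.008%.
Difference = 0.088 − (3.008) = -2.92 pp.

-2.92 percentage points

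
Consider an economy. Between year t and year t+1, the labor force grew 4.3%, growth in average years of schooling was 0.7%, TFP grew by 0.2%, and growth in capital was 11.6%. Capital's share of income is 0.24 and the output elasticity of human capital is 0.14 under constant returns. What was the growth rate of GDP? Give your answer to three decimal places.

GDP growth was 5.748%.

Labor's share = 1 − 0.24 − 0.14 = 0.62.
Capital: 0.24 × 11.6 = 2.784 pp.
Average years of schooling: 0.14 × 0.7 = 0.098 pp.
The labor force: 0.62 × 4.3 = 2.666 pp.
Output growth = 0.2 + 5.548 = 5.748%.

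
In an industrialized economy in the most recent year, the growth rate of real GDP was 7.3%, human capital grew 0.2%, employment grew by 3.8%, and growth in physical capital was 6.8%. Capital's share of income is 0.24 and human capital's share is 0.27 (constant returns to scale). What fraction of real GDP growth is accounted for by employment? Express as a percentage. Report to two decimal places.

Labor's share = 1 − 0.24 − 0.27 = 0.49.
Employment contributed 0.49 × 3.8 = 1.862 pp.
Share of growth = 1.862 / 7.3 × 100 = 25.5068%.

Employment accounted for 25.51% of growth.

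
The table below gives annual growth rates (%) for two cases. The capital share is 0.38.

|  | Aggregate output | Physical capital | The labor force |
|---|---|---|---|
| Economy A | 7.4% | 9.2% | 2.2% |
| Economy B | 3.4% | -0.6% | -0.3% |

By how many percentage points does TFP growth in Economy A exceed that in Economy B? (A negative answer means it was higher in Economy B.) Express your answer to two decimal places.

-1.27 percentage points

Labor's share = 1 − 0.38 = 0.62.
Economy A: TFP = 7.4 − 3.496 − 1.364 = 2.54%.
Economy B: TFP = 3.4 + 0.228 + 0.186 = 3.814%.
Difference = 2.54 − (3.814) = -1.274 pp.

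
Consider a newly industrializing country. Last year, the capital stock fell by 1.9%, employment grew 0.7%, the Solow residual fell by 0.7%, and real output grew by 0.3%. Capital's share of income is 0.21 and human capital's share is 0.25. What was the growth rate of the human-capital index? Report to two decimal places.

4.08%

Labor's share = 1 − 0.21 − 0.25 = 0.54.
gY = gA + 0.21×(-1.9) + 0.54×0.7 + 0.25×g.
0.25×g = 0.3 + 0.7 + 0.021 = 1.021.
g = 1.021 / 0.25 = 4.084%.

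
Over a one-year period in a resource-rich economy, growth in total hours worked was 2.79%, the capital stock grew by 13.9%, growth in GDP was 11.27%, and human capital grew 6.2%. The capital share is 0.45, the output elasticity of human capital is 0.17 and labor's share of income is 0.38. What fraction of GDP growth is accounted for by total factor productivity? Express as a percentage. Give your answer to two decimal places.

Total factor productivity accounted for 25.74% of growth.

Labor's share = 1 − 0.45 − 0.17 = 0.38.
The capital stock: 0.45 × 13.9 = 6.255 pp.
Human capital: 0.17 × 6.2 = 1.054 pp.
Total hours worked: 0.38 × 2.79 = 1.0602 pp.
TFP growth = 11.27 − 8.3692 = 2.9008%.
TFP share of growth = 2.9008 / 11.27 × 100 = 25.7391%.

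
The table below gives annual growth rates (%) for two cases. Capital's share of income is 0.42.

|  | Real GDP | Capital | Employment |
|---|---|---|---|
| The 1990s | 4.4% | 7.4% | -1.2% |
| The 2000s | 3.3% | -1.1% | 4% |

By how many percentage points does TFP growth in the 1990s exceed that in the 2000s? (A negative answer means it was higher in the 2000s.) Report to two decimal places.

Labor's share = 1 − 0.42 = 0.58.
The 1990s: TFP = 4.4 − 3.108 + 0.696 = 1.988%.
The 2000s: TFP = 3.3 + 0.462 − 2.32 = 1.442%.
Difference = 1.988 − (1.442) = 0.546 pp.

0.55 percentage points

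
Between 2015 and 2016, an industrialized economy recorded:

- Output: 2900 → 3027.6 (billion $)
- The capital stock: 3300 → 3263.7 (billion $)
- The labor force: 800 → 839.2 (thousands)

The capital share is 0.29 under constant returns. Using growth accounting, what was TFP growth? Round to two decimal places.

TFP grew 1.24%.

Output growth = (3027.6 − 2900) / 2900 = 4.4%.
The capital stock growth = (3263.7 − 3300) / 3300 = -1.1%.
The labor force growth = (839.2 − 800) / 800 = 4.9%.
Labor's share = 1 − 0.29 = 0.71.
The capital stock: 0.29 × (-1.1) = -0.319 pp.
The labor force: 0.71 × 4.9 = 3.479 pp.
TFP growth = 4.4 − 3.16 = 1.24%.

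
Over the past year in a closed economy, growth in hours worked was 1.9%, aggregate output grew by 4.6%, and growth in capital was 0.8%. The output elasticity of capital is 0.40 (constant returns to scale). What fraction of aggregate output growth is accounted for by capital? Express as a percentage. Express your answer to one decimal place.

Capital contributed 0.4 × 0.8 = 0.32 pp.
Share of growth = 0.32 / 4.6 × 100 = 6.957%.

Capital accounted for 7.0% of growth.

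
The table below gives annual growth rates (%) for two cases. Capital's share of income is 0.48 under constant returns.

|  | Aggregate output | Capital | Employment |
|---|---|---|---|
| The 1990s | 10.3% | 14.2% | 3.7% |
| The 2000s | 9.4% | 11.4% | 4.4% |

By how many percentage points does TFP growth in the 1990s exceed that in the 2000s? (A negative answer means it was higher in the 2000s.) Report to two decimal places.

-0.08 percentage points

Labor's share = 1 − 0.48 = 0.52.
The 1990s: TFP = 10.3 − 6.816 − 1.924 = 1.56%.
The 2000s: TFP = 9.4 − 5.472 − 2.288 = 1.64%.
Difference = 1.56 − (1.64) = -0.08 pp.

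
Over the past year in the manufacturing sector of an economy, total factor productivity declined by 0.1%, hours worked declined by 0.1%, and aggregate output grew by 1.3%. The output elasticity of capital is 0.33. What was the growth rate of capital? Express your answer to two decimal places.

Labor's share = 1 − 0.33 = 0.67.
gY = gA + 0.67×(-0.1) + 0.33×g.
0.33×g = 1.3 + 0.1 + 0.067 = 1.467.
g = 1.467 / 0.33 = 4.4455%.

4.45%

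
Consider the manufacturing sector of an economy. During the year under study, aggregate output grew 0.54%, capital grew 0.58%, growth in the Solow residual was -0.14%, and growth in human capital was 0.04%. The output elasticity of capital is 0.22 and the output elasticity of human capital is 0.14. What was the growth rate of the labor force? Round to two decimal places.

Labor's share = 1 − 0.22 − 0.14 = 0.64.
gY = gA + 0.22×0.58 + 0.14×0.04 + 0.64×g.
0.64×g = 0.54 + 0.14 − 0.1332 = 0.5468.
g = 0.5468 / 0.64 = 0.8544%.

0.85%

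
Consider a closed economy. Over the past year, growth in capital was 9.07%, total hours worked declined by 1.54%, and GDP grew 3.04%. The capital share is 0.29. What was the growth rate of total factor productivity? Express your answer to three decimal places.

1.503%

Labor's share = 1 − 0.29 = 0.71.
Capital: 0.29 × 9.07 = 2.6303 pp.
Total hours worked: 0.71 × (-1.54) = -1.0934 pp.
TFP growth = 3.04 − 1.5369 = 1.5031%.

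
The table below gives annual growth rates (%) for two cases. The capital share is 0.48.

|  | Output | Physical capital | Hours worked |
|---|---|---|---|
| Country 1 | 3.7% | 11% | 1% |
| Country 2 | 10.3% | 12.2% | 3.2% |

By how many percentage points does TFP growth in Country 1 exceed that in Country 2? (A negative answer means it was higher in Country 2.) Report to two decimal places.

Labor's share = 1 − 0.48 = 0.52.
Country 1: TFP = 3.7 − 5.28 − 0.52 = -2.1%.
Country 2: TFP = 10.3 − 5.856 − 1.664 = 2.78%.
Difference = -2.1 − (2.78) = -4.88 pp.

-4.88 percentage points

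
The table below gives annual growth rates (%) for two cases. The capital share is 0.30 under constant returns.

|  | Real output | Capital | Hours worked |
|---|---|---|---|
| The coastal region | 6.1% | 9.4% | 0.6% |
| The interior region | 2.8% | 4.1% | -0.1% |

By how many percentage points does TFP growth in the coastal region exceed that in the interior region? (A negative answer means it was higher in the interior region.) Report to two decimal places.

1.22 percentage points

Labor's share = 1 − 0.3 = 0.7.
The coastal region: TFP = 6.1 − 2.82 − 0.42 = 2.86%.
The interior region: TFP = 2.8 − 1.23 + 0.07 = 1.64%.
Difference = 2.86 − (1.64) = 1.22 pp.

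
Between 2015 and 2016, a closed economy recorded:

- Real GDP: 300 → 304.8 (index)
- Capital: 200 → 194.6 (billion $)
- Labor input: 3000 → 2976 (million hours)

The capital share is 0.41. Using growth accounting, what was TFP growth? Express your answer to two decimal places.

TFP growth was 3.18%.

Real GDP growth = (304.8 − 300) / 300 = 1.6%.
Capital growth = (194.6 − 200) / 200 = -2.7%.
Labor input growth = (2976 − 3000) / 3000 = -0.8%.
Labor's share = 1 − 0.41 = 0.59.
Capital: 0.41 × (-2.7) = -1.107 pp.
Labor input: 0.59 × (-0.8) = -0.472 pp.
TFP growth = 1.6 + 1.579 = 3.179%.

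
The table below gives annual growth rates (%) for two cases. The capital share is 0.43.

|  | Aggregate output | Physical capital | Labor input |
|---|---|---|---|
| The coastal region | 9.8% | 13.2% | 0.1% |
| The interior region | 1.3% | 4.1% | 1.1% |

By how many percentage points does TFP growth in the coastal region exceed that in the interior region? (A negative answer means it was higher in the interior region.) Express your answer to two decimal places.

5.16 percentage points

Labor's share = 1 − 0.43 = 0.57.
The coastal region: TFP = 9.8 − 5.676 − 0.057 = 4.067%.
The interior region: TFP = 1.3 − 1.763 − 0.627 = -1.09%.
Difference = 4.067 − (-1.09) = 5.157 pp.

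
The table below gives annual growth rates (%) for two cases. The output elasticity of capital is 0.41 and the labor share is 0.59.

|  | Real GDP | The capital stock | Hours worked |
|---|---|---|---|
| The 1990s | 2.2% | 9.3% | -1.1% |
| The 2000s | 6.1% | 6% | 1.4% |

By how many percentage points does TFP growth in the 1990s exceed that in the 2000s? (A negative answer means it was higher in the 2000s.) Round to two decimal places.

-3.78 percentage points

Labor's share = 1 − 0.41 = 0.59.
The 1990s: TFP = 2.2 − 3.813 + 0.649 = -0.964%.
The 2000s: TFP = 6.1 − 2.46 − 0.826 = 2.814%.
Difference = -0.964 − (2.814) = -3.778 pp.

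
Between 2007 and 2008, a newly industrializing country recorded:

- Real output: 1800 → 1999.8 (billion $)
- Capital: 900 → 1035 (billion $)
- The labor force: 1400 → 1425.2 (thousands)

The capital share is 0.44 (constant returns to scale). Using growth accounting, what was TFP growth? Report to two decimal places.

3.49%

Real output growth = (1999.8 − 1800) / 1800 = 11.1%.
Capital growth = (1035 − 900) / 900 = 15%.
The labor force growth = (1425.2 − 1400) / 1400 = 1.8%.
Labor's share = 1 − 0.44 = 0.56.
Capital: 0.44 × 15 = 6.6 pp.
The labor force: 0.56 × 1.8 = 1.008 pp.
TFP growth = 11.1 − 7.608 = 3.492%.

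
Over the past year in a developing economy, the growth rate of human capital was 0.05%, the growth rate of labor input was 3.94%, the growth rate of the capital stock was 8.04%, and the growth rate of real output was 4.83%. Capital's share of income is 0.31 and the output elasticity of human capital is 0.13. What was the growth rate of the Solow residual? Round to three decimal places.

The Solow residual grew 0.125%.

Labor's share = 1 − 0.31 − 0.13 = 0.56.
The capital stock: 0.31 × 8.04 = 2.4924 pp.
Human capital: 0.13 × 0.05 = 0.0065 pp.
Labor input: 0.56 × 3.94 = 2.2064 pp.
TFP growth = 4.83 − 4.7053 = 0.1247%.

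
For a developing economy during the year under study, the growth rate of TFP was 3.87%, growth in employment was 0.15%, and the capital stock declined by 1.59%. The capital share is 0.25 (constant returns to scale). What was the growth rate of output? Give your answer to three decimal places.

3.585%

Labor's share = 1 − 0.25 = 0.75.
The capital stock: 0.25 × (-1.59) = -0.3975 pp.
Employment: 0.75 × 0.15 = 0.1125 pp.
Output growth = 3.87 + (-0.285) = 3.585%.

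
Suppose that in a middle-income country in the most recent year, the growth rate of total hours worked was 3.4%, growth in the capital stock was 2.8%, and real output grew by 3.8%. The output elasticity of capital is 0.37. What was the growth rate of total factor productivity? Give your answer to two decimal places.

Labor's share = 1 − 0.37 = 0.63.
The capital stock: 0.37 × 2.8 = 1.036 pp.
Total hours worked: 0.63 × 3.4 = 2.142 pp.
TFP growth = 3.8 − 3.178 = 0.622%.

Total factor productivity grew 0.62%.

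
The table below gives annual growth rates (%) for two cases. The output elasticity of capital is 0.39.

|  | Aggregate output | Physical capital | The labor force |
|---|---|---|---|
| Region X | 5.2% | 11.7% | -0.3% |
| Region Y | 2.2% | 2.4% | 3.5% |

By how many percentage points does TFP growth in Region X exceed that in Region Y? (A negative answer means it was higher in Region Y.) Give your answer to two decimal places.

Labor's share = 1 − 0.39 = 0.61.
Region X: TFP = 5.2 − 4.563 + 0.183 = 0.82%.
Region Y: TFP = 2.2 − 0.936 − 2.135 = -0.871%.
Difference = 0.82 − (-0.871) = 1.691 pp.

1.69 percentage points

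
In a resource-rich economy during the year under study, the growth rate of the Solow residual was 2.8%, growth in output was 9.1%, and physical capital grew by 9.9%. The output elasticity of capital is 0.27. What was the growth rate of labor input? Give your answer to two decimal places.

Labor's share = 1 − 0.27 = 0.73.
gY = gA + 0.27×9.9 + 0.73×g.
0.73×g = 9.1 − 2.8 − 2.673 = 3.627.
g = 3.627 / 0.73 = 4.9685%.

4.97%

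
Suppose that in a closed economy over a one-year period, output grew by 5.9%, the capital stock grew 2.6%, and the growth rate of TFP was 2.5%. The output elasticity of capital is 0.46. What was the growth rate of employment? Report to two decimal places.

Labor's share = 1 − 0.46 = 0.54.
gY = gA + 0.46×2.6 + 0.54×g.
0.54×g = 5.9 − 2.5 − 1.196 = 2.204.
g = 2.204 / 0.54 = 4.0815%.

Employment growth was 4.08%.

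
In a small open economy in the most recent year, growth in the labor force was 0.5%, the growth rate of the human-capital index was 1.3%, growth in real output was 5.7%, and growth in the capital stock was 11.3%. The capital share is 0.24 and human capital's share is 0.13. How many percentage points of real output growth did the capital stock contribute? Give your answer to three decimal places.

Contribution = share × growth = 0.24 × 11.3 = 2.712 pp.

2.712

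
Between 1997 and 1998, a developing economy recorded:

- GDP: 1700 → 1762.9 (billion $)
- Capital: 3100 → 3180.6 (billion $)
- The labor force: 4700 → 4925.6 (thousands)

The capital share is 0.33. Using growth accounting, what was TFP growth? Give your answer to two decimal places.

GDP growth = (1762.9 − 1700) / 1700 = 3.7%.
Capital growth = (3180.6 − 3100) / 3100 = 2.6%.
The labor force growth = (4925.6 − 4700) / 4700 = 4.8%.
Labor's share = 1 − 0.33 = 0.67.
Capital: 0.33 × 2.6 = 0.858 pp.
The labor force: 0.67 × 4.8 = 3.216 pp.
TFP growth = 3.7 − 4.074 = -0.374%.

-0.37%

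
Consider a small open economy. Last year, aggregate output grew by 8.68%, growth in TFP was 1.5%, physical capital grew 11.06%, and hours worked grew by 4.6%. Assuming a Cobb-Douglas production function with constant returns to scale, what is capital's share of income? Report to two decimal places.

α = 0.40

gY = gA + α·gK + (1−α)·gL, so gY − gA − gL = α(gK − gL).
8.68 − 1.5 − 4.6 = α × (11.06 − 4.6).
2.58 = 6.46 α, so α = 0.3994.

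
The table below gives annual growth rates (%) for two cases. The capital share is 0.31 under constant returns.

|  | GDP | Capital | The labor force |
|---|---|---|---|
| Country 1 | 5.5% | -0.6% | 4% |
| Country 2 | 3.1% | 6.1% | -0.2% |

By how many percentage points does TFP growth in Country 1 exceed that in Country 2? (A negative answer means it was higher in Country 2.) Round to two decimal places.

Labor's share = 1 − 0.31 = 0.69.
Country 1: TFP = 5.5 + 0.186 − 2.76 = 2.926%.
Country 2: TFP = 3.1 − 1.891 + 0.138 = 1.347%.
Difference = 2.926 − (1.347) = 1.579 pp.

1.58 percentage points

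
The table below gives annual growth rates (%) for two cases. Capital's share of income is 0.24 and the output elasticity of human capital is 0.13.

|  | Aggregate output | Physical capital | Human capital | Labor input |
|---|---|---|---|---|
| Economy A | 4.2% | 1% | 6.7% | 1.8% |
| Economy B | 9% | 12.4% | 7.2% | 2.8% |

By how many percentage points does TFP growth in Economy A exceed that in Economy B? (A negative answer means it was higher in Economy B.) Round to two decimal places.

Labor's share = 1 − 0.24 − 0.13 = 0.63.
Economy A: TFP = 4.2 − 0.24 − 0.871 − 1.134 = 1.955%.
Economy B: TFP = 9 − 2.976 − 0.936 − 1.764 = 3.324%.
Difference = 1.955 − (3.324) = -1.369 pp.

-1.37 percentage points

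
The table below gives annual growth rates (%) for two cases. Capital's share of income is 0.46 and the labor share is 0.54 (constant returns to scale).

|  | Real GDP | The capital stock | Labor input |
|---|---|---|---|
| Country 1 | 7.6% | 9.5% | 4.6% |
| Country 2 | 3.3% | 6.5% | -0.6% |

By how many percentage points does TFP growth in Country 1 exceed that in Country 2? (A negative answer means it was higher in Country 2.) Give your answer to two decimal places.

0.11 percentage points

Labor's share = 1 − 0.46 = 0.54.
Country 1: TFP = 7.6 − 4.37 − 2.484 = 0.746%.
Country 2: TFP = 3.3 − 2.99 + 0.324 = 0.634%.
Difference = 0.746 − (0.634) = 0.112 pp.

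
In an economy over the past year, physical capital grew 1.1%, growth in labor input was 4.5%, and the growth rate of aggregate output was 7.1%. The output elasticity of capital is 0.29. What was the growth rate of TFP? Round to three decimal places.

3.586%

Labor's share = 1 − 0.29 = 0.71.
Physical capital: 0.29 × 1.1 = 0.319 pp.
Labor input: 0.71 × 4.5 = 3.195 pp.
TFP growth = 7.1 − 3.514 = 3.586%.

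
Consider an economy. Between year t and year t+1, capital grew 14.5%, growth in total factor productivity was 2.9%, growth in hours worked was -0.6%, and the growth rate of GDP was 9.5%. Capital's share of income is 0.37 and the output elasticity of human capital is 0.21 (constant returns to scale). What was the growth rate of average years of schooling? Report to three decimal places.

Labor's share = 1 − 0.37 − 0.21 = 0.42.
gY = gA + 0.37×14.5 + 0.42×(-0.6) + 0.21×g.
0.21×g = 9.5 − 2.9 − 5.113 = 1.487.
g = 1.487 / 0.21 = 7.08095%.

Average years of schooling growth was 7.081%.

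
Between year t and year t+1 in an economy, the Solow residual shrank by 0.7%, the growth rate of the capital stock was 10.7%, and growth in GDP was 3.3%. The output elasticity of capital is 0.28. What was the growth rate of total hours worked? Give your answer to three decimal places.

1.394%

Labor's share = 1 − 0.28 = 0.72.
gY = gA + 0.28×10.7 + 0.72×g.
0.72×g = 3.3 + 0.7 − 2.996 = 1.004.
g = 1.004 / 0.72 = 1.39444%.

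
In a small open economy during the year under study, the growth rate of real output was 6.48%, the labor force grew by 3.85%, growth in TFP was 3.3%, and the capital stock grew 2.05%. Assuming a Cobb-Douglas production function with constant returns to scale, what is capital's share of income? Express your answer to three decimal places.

α = 0.372

gY = gA + α·gK + (1−α)·gL, so gY − gA − gL = α(gK − gL).
6.48 − 3.3 − 3.85 = α × (2.05 − 3.85).
-0.67 = -1.8 α, so α = 0.37222.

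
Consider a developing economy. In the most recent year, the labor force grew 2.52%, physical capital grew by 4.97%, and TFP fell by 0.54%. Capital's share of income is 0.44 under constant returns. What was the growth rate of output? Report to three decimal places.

Labor's share = 1 − 0.44 = 0.56.
Physical capital: 0.44 × 4.97 = 2.1868 pp.
The labor force: 0.56 × 2.52 = 1.4112 pp.
Output growth = -0.54 + 3.598 = 3.058%.

Output grew 3.058%.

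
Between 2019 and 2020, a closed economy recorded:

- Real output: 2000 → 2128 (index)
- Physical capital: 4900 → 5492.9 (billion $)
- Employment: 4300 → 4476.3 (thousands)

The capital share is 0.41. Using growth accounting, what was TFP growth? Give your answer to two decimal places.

Real output growth = (2128 − 2000) / 2000 = 6.4%.
Physical capital growth = (5492.9 − 4900) / 4900 = 12.1%.
Employment growth = (4476.3 − 4300) / 4300 = 4.1%.
Labor's share = 1 − 0.41 = 0.59.
Physical capital: 0.41 × 12.1 = 4.961 pp.
Employment: 0.59 × 4.1 = 2.419 pp.
TFP growth = 6.4 − 7.38 = -0.98%.

-0.98%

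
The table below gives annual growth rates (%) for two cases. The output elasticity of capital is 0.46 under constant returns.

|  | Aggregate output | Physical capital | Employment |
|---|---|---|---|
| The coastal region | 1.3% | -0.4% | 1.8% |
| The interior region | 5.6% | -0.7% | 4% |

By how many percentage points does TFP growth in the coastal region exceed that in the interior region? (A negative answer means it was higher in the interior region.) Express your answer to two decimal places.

Labor's share = 1 − 0.46 = 0.54.
The coastal region: TFP = 1.3 + 0.184 − 0.972 = 0.512%.
The interior region: TFP = 5.6 + 0.322 − 2.16 = 3.762%.
Difference = 0.512 − (3.762) = -3.25 pp.

-3.25 percentage points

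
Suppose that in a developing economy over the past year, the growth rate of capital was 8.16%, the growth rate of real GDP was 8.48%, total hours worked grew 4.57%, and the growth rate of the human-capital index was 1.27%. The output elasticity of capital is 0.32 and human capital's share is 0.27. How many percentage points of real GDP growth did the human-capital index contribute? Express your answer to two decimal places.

Contribution = share × growth = 0.27 × 1.27 = 0.3429 pp.

0.34 percentage points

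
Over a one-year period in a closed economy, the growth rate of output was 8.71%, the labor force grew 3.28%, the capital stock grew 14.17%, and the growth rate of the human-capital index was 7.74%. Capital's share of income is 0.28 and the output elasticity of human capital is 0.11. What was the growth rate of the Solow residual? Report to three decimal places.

Labor's share = 1 − 0.28 − 0.11 = 0.61.
The capital stock: 0.28 × 14.17 = 3.9676 pp.
The human-capital index: 0.11 × 7.74 = 0.8514 pp.
The labor force: 0.61 × 3.28 = 2.0008 pp.
TFP growth = 8.71 − 6.8198 = 1.8902%.

The Solow residual growth was 1.890%.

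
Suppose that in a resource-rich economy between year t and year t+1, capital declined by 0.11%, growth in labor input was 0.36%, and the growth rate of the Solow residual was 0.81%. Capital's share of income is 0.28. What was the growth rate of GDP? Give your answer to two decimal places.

1.04%

Labor's share = 1 − 0.28 = 0.72.
Capital: 0.28 × (-0.11) = -0.0308 pp.
Labor input: 0.72 × 0.36 = 0.2592 pp.
Output growth = 0.81 + 0.2284 = 1.0384%.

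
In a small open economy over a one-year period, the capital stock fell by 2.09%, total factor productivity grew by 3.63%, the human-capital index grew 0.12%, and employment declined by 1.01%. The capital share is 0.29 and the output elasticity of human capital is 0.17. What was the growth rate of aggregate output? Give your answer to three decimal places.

Labor's share = 1 − 0.29 − 0.17 = 0.54.
The capital stock: 0.29 × (-2.09) = -0.6061 pp.
The human-capital index: 0.17 × 0.12 = 0.0204 pp.
Employment: 0.54 × (-1.01) = -0.5454 pp.
Output growth = 3.63 + (-1.1311) = 2.4989%.

Aggregate output growth was 2.499%.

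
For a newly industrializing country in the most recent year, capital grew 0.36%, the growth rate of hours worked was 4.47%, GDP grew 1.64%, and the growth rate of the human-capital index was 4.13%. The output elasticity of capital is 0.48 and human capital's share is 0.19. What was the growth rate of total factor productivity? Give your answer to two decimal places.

Labor's share = 1 − 0.48 − 0.19 = 0.33.
Capital: 0.48 × 0.36 = 0.1728 pp.
The human-capital index: 0.19 × 4.13 = 0.7847 pp.
Hours worked: 0.33 × 4.47 = 1.4751 pp.
TFP growth = 1.64 − 2.4326 = -0.7926%.

-0.79%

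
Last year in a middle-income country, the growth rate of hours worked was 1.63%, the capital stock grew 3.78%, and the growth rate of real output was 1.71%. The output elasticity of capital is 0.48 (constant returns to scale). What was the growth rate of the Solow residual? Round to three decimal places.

-0.952%

Labor's share = 1 − 0.48 = 0.52.
The capital stock: 0.48 × 3.78 = 1.8144 pp.
Hours worked: 0.52 × 1.63 = 0.8476 pp.
TFP growth = 1.71 − 2.662 = -0.952%.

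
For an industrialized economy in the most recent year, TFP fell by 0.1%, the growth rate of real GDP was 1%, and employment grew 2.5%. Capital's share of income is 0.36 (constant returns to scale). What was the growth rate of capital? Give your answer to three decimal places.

-1.389%

Labor's share = 1 − 0.36 = 0.64.
gY = gA + 0.64×2.5 + 0.36×g.
0.36×g = 1 + 0.1 − 1.6 = -0.5.
g = -0.5 / 0.36 = -1.38889%.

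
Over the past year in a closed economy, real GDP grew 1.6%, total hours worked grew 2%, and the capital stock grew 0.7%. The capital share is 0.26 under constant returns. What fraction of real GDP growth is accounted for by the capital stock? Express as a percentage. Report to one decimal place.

The capital stock contributed 0.26 × 0.7 = 0.182 pp.
Share of growth = 0.182 / 1.6 × 100 = 11.375%.

The capital stock accounted for 11.4% of growth.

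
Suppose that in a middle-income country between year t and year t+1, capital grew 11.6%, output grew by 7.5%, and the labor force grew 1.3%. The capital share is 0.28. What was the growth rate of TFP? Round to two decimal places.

Labor's share = 1 − 0.28 = 0.72.
Capital: 0.28 × 11.6 = 3.248 pp.
The labor force: 0.72 × 1.3 = 0.936 pp.
TFP growth = 7.5 − 4.184 = 3.316%.

3.32%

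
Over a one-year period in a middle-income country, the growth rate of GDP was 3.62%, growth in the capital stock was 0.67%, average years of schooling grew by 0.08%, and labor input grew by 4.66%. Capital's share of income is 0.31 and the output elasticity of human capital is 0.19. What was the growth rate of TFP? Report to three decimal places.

Labor's share = 1 − 0.31 − 0.19 = 0.5.
The capital stock: 0.31 × 0.67 = 0.2077 pp.
Average years of schooling: 0.19 × 0.08 = 0.0152 pp.
Labor input: 0.5 × 4.66 = 2.33 pp.
TFP growth = 3.62 − 2.5529 = 1.0671%.

1.067%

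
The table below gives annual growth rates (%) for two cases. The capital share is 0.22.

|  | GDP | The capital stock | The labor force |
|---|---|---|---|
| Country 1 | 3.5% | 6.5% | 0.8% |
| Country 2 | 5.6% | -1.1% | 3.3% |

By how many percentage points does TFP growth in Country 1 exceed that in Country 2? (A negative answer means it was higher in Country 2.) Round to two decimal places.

Labor's share = 1 − 0.22 = 0.78.
Country 1: TFP = 3.5 − 1.43 − 0.624 = 1.446%.
Country 2: TFP = 5.6 + 0.242 − 2.574 = 3.268%.
Difference = 1.446 − (3.268) = -1.822 pp.

-1.82 percentage points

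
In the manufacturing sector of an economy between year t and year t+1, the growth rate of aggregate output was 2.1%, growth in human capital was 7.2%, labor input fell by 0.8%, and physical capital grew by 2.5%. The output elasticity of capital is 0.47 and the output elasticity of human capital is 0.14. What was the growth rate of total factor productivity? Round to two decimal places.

0.23%

Labor's share = 1 − 0.47 − 0.14 = 0.39.
Physical capital: 0.47 × 2.5 = 1.175 pp.
Human capital: 0.14 × 7.2 = 1.008 pp.
Labor input: 0.39 × (-0.8) = -0.312 pp.
TFP growth = 2.1 − 1.871 = 0.229%.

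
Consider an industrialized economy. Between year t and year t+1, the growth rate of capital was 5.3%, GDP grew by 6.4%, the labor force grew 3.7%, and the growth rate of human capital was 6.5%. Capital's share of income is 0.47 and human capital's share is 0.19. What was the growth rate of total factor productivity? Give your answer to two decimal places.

Total factor productivity growth was 1.42%.

Labor's share = 1 − 0.47 − 0.19 = 0.34.
Capital: 0.47 × 5.3 = 2.491 pp.
Human capital: 0.19 × 6.5 = 1.235 pp.
The labor force: 0.34 × 3.7 = 1.258 pp.
TFP growth = 6.4 − 4.984 = 1.416%.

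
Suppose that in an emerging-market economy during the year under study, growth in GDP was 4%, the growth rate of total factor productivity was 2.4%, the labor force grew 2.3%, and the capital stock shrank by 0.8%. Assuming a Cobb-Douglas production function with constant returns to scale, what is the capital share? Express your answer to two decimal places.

gY = gA + α·gK + (1−α)·gL, so gY − gA − gL = α(gK − gL).
4 − 2.4 − 2.3 = α × (-0.8 − 2.3).
-0.7 = -3.1 α, so α = 0.2258.

0.23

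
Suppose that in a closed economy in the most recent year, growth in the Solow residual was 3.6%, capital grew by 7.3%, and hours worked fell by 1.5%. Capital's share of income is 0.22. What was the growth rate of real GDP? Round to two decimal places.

4.04%

Labor's share = 1 − 0.22 = 0.78.
Capital: 0.22 × 7.3 = 1.606 pp.
Hours worked: 0.78 × (-1.5) = -1.17 pp.
Output growth = 3.6 + 0.436 = 4.036%.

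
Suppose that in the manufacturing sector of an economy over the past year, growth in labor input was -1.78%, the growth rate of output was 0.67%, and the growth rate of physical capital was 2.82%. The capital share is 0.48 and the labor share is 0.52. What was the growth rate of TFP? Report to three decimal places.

Labor's share = 1 − 0.48 = 0.52.
Physical capital: 0.48 × 2.82 = 1.3536 pp.
Labor input: 0.52 × (-1.78) = -0.9256 pp.
TFP growth = 0.67 − 0.428 = 0.242%.

0.242%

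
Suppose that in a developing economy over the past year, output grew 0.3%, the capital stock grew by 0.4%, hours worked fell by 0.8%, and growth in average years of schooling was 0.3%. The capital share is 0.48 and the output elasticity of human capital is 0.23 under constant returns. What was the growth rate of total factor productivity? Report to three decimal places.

0.271%

Labor's share = 1 − 0.48 − 0.23 = 0.29.
The capital stock: 0.48 × 0.4 = 0.192 pp.
Average years of schooling: 0.23 × 0.3 = 0.069 pp.
Hours worked: 0.29 × (-0.8) = -0.232 pp.
TFP growth = 0.3 − 0.029 = 0.271%.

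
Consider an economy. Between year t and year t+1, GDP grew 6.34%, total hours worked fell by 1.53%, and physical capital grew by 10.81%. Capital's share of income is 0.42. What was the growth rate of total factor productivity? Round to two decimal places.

Labor's share = 1 − 0.42 = 0.58.
Physical capital: 0.42 × 10.81 = 4.5402 pp.
Total hours worked: 0.58 × (-1.53) = -0.8874 pp.
TFP growth = 6.34 − 3.6528 = 2.6872%.

2.69%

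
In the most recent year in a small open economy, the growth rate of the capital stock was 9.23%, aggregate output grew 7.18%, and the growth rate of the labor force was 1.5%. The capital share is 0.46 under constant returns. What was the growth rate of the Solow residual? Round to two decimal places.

Labor's share = 1 − 0.46 = 0.54.
The capital stock: 0.46 × 9.23 = 4.2458 pp.
The labor force: 0.54 × 1.5 = 0.81 pp.
TFP growth = 7.18 − 5.0558 = 2.1242%.

2.12%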